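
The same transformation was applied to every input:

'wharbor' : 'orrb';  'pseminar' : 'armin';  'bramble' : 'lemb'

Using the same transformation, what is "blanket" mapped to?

In each case the input is transformed by: delete the first 3 characters, then move the last 2 characters to the front (rotate right by 2).
Applying both steps to "blanket": "nket", then "etnk".

etnk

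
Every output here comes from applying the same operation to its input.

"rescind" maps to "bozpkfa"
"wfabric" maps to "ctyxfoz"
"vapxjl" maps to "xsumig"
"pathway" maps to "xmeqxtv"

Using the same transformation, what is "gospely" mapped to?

Each output is the input with this applied: swap each adjacent pair of characters (1↔2, 3↔4, ...), then shift every letter 3 places backward in the alphabet (wrapping around).
"gospely" → "ogpsley" → "ldmpibv".

ldmpibv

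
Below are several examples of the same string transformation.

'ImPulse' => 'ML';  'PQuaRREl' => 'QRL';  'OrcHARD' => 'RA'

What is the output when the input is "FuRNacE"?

The pattern: keep one character in every 3, starting at position 2 (positions 2nd, 5th, 8th, ...), then convert every letter to uppercase.
For "FuRNacE" the result is "UA".

UA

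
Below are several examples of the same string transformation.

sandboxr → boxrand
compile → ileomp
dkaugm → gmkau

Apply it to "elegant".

antleg

The pattern: delete the first character, then move the first 3 characters to the end (rotate left by 3).
"elegant" → "legant" → "antleg".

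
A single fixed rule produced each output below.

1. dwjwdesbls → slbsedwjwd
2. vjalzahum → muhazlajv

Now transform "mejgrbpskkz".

Each output is the input with this applied: reverse the string.
On "mejgrbpskkz" that produces "zkkspbrgjem".

zkkspbrgjem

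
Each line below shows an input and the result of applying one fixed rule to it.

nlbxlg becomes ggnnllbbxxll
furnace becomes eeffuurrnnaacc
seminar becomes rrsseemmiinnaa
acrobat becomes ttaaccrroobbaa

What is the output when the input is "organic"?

ccoorrggaannii

In each case the input is transformed by: move the last character to the front, then double every character.
Starting from "organic": after the first operation, "corgani"; after the second, "ccoorrggaannii".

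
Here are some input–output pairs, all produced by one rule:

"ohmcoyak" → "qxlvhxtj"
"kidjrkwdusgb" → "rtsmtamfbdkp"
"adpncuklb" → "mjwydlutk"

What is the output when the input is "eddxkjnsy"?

In each case the input is transformed by: swap each adjacent pair of characters (1↔2, 3↔4, ...), then shift every letter 9 places forward in the alphabet (wrapping around).
Applying that to "eddxkjnsy" gives "mngmstbwh".

mngmstbwh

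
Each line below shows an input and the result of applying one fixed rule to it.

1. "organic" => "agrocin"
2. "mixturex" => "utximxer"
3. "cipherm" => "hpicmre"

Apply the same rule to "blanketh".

What's happening: move the last 3 characters to the front (rotate right by 3), then reverse the string.
Working it through for "blanketh": intermediate "ethblank", final "knalbhte".

knalbhte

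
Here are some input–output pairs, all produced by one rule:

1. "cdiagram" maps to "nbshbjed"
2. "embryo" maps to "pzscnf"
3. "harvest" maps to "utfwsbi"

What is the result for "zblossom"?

Looking at the pairs, the operation is to reverse the string, then shift every letter 1 place forward in the alphabet (wrapping around).
Applying both steps to "zblossom": "mossolbz", then "npttpmca".
(Check on "cdiagram": → "margaidc" → "nbshbjed" ✓)

npttpmca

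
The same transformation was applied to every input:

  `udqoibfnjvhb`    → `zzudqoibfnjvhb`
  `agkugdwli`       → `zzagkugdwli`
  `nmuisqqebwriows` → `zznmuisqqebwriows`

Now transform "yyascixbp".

In each case the input is transformed by: prepend "zz".
"yyascixbp" → "zzyyascixbp".

zzyyascixbp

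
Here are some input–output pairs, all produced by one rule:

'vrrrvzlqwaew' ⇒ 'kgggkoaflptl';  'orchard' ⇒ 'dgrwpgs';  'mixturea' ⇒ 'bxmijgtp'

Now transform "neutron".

ctjigdc

What's happening: shift every letter 11 places backward in the alphabet (wrapping around).
So "neutron" becomes "ctjigdc".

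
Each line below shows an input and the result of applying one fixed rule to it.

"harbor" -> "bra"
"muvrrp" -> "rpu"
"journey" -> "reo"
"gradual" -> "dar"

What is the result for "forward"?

wro

The transformation: keep every other character starting from the second (positions 2nd, 4th, 6th, ...), then move the first character to the end.
Doing the same to "forward": "wro".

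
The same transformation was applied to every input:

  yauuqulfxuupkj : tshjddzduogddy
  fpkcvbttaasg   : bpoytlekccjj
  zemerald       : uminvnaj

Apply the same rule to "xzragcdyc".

hlgiajplm

What's happening: shift every letter 9 places forward in the alphabet (wrapping around), then move the last 2 characters to the front (rotate right by 2).
Starting from "xzragcdyc": after the first operation, "giajplmhl"; after the second, "hlgiajplm".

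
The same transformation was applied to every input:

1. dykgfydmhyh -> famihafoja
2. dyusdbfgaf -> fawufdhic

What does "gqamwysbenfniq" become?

Each output is the input with this applied: shift every letter 2 places forward in the alphabet (wrapping around), then delete the last character.
Doing the same to "gqamwysbenfniq": "iscoyaudgphpk".

iscoyaudgphpk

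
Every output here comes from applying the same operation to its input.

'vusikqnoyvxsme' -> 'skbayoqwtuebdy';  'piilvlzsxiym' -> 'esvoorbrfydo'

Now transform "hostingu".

manuyzot

Looking at the pairs, the operation is to shift every letter 6 places forward in the alphabet (wrapping around), then move the last 2 characters to the front (rotate right by 2).
For "hostingu", step one produces "nuyzotma"; step two turns that into "manuyzot".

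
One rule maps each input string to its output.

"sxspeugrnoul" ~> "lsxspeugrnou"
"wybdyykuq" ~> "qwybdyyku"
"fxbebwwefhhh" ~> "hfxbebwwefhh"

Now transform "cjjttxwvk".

kcjjttxwv

The transformation: move the last character to the front.
Doing the same to "cjjttxwvk": "kcjjttxwv".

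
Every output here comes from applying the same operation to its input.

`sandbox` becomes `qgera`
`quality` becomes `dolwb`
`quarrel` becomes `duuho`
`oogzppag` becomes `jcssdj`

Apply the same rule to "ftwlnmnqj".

The rule is to delete the first 2 characters, then shift every letter 3 places forward in the alphabet (wrapping around).
"ftwlnmnqj" → "zoqpqtm".

zoqpqtm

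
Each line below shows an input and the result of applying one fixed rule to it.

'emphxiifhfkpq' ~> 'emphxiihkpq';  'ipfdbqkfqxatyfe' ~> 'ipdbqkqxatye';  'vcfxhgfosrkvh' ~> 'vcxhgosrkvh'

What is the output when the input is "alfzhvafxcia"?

alzhvaxcia

What's happening: remove every "f".
On "alfzhvafxcia" that produces "alzhvaxcia".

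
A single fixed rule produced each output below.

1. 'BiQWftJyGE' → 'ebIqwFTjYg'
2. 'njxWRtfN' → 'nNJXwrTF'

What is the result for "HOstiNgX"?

Rule — flip the case of every letter, then move the last character to the front.
For "HOstiNgX", step one produces "hoSTInGx"; step two turns that into "xhoSTInG".

xhoSTInG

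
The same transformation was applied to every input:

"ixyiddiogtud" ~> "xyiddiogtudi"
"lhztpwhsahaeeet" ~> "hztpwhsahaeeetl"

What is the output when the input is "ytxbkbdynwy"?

The pattern: move the first character to the end.
"ytxbkbdynwy" → "txbkbdynwyy".

txbkbdynwyy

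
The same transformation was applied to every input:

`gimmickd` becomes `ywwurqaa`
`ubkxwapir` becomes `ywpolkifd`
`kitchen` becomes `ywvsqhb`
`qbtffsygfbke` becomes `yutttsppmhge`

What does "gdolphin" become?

zwvurdcb

The transformation: shift every letter 12 places backward in the alphabet (wrapping around), then sort the characters into reverse alphabetical order.
Applying both steps to "gdolphin": "urczdvwb", then "zwvurdcb".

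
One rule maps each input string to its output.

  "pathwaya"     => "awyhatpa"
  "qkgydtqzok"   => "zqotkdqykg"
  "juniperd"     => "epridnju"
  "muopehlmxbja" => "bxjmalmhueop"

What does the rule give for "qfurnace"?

ancreuqf

The rule is to move the last 3 characters to the front (rotate right by 3), then take characters alternately from the front and the back (1st, last, 2nd, 2nd-last, ...).
Starting from "qfurnace": after the first operation, "aceqfurn"; after the second, "ancreuqf".
(Check on "qkgydtqzok": → "zokqkgydtq" → "zqotkdqykg" ✓)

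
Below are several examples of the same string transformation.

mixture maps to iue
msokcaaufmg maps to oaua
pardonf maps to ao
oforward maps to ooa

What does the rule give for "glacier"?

aei

What's happening: swap each adjacent pair of characters (1↔2, 3↔4, ...), then keep only the vowels.
On "glacier": the first step gives "lgcaeir", and the second then gives "aei".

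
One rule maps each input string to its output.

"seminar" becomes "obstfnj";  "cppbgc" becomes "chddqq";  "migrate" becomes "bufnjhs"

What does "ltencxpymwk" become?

nxlmufodyqz

Looking at the pairs, the operation is to move the last 3 characters to the front (rotate right by 3), then shift every letter 1 place forward in the alphabet (wrapping around).
On "ltencxpymwk": the first step gives "mwkltencxpy", and the second then gives "nxlmufodyqz".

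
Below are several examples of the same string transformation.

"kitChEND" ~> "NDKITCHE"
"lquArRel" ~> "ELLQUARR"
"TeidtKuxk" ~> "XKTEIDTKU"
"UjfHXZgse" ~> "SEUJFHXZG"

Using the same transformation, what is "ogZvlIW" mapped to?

Rule — move the last 2 characters to the front (rotate right by 2), then convert every letter to uppercase.
Working it through for "ogZvlIW": intermediate "IWogZvl", final "IWOGZVL".

IWOGZVL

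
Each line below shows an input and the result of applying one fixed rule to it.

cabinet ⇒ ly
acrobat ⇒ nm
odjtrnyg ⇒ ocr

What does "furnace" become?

fl

The rule is to shift every letter 11 places forward in the alphabet (wrapping around), then keep one character in every 3, starting at position 2 (positions 2nd, 5th, 8th, ...).
"furnace" → "qfcylnp" → "fl".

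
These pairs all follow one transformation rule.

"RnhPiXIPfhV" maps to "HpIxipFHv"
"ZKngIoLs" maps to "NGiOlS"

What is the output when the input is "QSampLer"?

AMPlER

Looking at the pairs, the operation is to flip the case of every letter, then delete the first 2 characters.
"QSampLer" → "qsAMPlER" → "AMPlER".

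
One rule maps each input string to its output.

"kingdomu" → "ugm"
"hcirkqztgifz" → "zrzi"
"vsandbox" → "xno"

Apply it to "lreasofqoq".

qafl

Rule — swap the first and last characters, then keep one character in every 3, starting at position 1 (positions 1st, 4th, 7th, ...).
For "lreasofqoq", step one produces "qreasofqol"; step two turns that into "qafl".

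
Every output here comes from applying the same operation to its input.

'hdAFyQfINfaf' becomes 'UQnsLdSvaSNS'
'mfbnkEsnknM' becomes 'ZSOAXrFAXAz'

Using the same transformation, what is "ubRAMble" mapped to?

HOenzOYR

The rule is to shift every letter 13 places forward in the alphabet (wrapping around) — i.e. ROT13, then flip the case of every letter.
On "ubRAMble" that produces "HOenzOYR".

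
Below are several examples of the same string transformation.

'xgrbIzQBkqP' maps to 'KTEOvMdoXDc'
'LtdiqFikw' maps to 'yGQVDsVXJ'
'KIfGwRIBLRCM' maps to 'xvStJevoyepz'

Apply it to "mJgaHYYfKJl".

Looking at the pairs, the operation is to shift every letter 13 places forward in the alphabet (wrapping around) — i.e. ROT13, then flip the case of every letter.
"mJgaHYYfKJl" → "zWtnULLsXWy" → "ZwTNullSxwY".

ZwTNullSxwY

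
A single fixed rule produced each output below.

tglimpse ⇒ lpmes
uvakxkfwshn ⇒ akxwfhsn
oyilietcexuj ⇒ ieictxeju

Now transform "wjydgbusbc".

ybgsucb

The transformation: swap each adjacent pair of characters (1↔2, 3↔4, ...), then delete the first 3 characters.
Applying that to "wjydgbusbc" gives "ybgsucb".
(Check on "oyilietcexuj": → "yolieictxeju" → "ieictxeju" ✓)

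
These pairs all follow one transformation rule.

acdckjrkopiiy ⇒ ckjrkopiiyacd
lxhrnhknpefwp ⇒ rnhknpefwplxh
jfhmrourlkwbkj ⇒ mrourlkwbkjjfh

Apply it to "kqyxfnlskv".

What's happening: move the first 3 characters to the end (rotate left by 3).
So "kqyxfnlskv" becomes "xfnlskvkqy".

xfnlskvkqy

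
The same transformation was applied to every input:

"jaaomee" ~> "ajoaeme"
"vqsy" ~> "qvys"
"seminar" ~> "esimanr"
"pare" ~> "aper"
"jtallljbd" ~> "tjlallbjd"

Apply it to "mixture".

imtxrue

Looking at the pairs, the operation is to swap each adjacent pair of characters (1↔2, 3↔4, ...).
Applying that to "mixture" gives "imtxrue".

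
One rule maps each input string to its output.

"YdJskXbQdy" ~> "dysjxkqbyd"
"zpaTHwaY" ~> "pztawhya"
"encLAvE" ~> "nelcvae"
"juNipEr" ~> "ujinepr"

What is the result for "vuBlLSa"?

Each output is the input with this applied: swap each adjacent pair of characters (1↔2, 3↔4, ...), then convert every letter to lowercase.
For "vuBlLSa", step one produces "uvlBSLa"; step two turns that into "uvlbsla".
(Check on "encLAvE": → "neLcvAE" → "nelcvae" ✓)

uvlbsla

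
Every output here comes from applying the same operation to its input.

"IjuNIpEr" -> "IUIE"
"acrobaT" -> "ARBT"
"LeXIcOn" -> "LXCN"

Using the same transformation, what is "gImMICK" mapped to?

The transformation: keep every other character starting from the first (positions 1st, 3rd, 5th, ...), then convert every letter to uppercase.
"gImMICK" → "gmIK" → "GMIK".

GMIK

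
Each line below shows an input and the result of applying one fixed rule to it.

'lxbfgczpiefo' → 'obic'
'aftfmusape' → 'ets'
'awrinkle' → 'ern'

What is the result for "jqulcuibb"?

buu

The rule is to take characters alternately from the front and the back (1st, last, 2nd, 2nd-last, ...), then keep one character in every 3, starting at position 2 (positions 2nd, 5th, 8th, ...).
Applying both steps to "jqulcuibb": "jbqbuiluc", then "buu".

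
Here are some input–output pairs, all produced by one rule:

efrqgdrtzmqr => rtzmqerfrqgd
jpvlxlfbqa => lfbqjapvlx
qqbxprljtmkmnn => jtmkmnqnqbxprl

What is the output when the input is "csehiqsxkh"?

What's happening: swap the first and last characters, then swap the front and back halves of the string.
On "csehiqsxkh": the first step gives "hsehiqsxkc", and the second then gives "qsxkchsehi".

qsxkchsehi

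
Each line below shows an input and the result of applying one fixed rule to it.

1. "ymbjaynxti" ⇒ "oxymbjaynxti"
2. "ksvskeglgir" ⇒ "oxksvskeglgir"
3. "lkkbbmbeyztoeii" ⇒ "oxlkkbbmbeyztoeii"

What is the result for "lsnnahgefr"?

The rule is to prepend "ox".
So "lsnnahgefr" becomes "oxlsnnahgefr".

oxlsnnahgefr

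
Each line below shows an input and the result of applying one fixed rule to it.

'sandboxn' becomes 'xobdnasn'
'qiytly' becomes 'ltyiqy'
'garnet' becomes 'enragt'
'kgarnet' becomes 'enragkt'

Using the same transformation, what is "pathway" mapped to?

awhtapy

The rule is to reverse the string, then move the first character to the end.
"pathway" → "awhtapy".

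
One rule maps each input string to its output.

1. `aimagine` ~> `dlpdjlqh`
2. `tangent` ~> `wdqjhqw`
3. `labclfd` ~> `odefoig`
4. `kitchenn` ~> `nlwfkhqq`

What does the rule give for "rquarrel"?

utxduuho

The transformation: shift every letter 3 places forward in the alphabet (wrapping around).
Applying that to "rquarrel" gives "utxduuho".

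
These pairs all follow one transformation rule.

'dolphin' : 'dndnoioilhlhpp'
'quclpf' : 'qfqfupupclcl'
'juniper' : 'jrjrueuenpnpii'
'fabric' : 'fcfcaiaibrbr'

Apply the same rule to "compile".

What's happening: double every character, then take characters alternately from the front and the back (1st, last, 2nd, 2nd-last, ...).
On "compile": the first step gives "ccoommppiillee", and the second then gives "ceceololmimipp".

ceceololmimipp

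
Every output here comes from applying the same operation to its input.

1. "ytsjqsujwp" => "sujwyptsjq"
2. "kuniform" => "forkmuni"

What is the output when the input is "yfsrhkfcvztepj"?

Each output is the input with this applied: swap the first and last characters, then swap the front and back halves of the string.
On "yfsrhkfcvztepj" that produces "cvztepyjfsrhkf".

cvztepyjfsrhkf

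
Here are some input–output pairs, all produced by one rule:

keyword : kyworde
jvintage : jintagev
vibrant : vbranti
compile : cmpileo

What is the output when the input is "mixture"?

The rule is to move the first character to the end, then swap the first and last characters.
Applying both steps to "mixture": "ixturem", then "mxturei".
(Check on "jvintage": → "vintagej" → "jintagev" ✓)

mxturei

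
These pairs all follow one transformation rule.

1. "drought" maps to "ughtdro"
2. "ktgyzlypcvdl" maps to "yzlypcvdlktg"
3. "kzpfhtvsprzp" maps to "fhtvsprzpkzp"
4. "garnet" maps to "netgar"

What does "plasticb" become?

What's happening: move the first 3 characters to the end (rotate left by 3).
Doing the same to "plasticb": "sticbpla".

sticbpla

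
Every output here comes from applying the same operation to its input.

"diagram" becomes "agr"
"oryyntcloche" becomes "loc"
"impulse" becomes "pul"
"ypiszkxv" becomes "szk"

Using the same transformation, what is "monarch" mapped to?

nar

In each case the input is transformed by: delete the last 2 characters, then keep only the last 3 characters.
Applying that to "monarch" gives "nar".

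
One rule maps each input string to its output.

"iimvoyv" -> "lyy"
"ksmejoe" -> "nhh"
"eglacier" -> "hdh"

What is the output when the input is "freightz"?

Each output is the input with this applied: shift every letter 3 places forward in the alphabet (wrapping around), then keep one character in every 3, starting at position 1 (positions 1st, 4th, 7th, ...).
Applying both steps to "freightz": "iuhljkwc", then "ilw".

ilw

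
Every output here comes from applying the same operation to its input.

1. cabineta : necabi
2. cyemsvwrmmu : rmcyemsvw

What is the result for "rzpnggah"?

The pattern: delete the last 2 characters, then move the last 2 characters to the front (rotate right by 2).
Applying that to "rzpnggah" gives "ggrzpn".

ggrzpn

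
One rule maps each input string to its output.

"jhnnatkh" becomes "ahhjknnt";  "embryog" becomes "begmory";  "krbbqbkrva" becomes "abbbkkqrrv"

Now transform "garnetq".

aegnqrt

What's happening: sort the characters into alphabetical order.
"garnetq" → "aegnqrt".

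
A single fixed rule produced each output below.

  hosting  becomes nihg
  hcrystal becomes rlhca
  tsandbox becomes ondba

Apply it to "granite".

igea

The transformation: sort the characters into reverse alphabetical order, then delete the first 3 characters.
"granite" → "trnigea" → "igea".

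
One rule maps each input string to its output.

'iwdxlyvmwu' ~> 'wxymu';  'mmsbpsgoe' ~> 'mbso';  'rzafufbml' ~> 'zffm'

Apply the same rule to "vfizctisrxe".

In each case the input is transformed by: keep every other character starting from the second (positions 2nd, 4th, 6th, ...).
For "vfizctisrxe" the result is "fztsx".

fztsx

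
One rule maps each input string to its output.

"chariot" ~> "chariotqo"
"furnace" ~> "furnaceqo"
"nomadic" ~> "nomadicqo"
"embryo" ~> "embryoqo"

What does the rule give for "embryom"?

Looking at the pairs, the operation is to append "qo".
Applying that to "embryom" gives "embryomqo".

embryomqo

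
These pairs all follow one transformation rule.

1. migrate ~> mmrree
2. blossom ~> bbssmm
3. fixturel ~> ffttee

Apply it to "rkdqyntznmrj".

rrqqttmm

In each case the input is transformed by: keep one character in every 3, starting at position 1 (positions 1st, 4th, 7th, ...), then double every character.
On "rkdqyntznmrj": the first step gives "rqtm", and the second then gives "rrqqttmm".
(Check on "fixturel": → "fte" → "ffttee" ✓)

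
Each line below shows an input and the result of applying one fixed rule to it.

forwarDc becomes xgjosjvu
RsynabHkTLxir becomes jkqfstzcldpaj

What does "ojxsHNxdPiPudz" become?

In each case the input is transformed by: shift every letter 8 places backward in the alphabet (wrapping around), then convert every letter to lowercase.
"ojxsHNxdPiPudz" → "gbpkzfpvhahmvr".

gbpkzfpvhahmvr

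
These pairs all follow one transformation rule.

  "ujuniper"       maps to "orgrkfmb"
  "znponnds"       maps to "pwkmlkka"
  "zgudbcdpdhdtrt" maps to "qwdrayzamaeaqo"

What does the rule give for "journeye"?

bglrokbv

Each output is the input with this applied: move the last character to the front, then shift every letter 3 places backward in the alphabet (wrapping around).
"journeye" → "ejourney" → "bglrokbv".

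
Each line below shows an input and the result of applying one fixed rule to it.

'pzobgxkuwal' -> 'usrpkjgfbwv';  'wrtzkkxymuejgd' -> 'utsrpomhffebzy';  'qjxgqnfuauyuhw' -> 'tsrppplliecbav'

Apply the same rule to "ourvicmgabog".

qpmjjhdbbxwv

Looking at the pairs, the operation is to sort the characters into reverse alphabetical order, then shift every letter 5 places backward in the alphabet (wrapping around).
"ourvicmgabog" → "vuroomiggcba" → "qpmjjhdbbxwv".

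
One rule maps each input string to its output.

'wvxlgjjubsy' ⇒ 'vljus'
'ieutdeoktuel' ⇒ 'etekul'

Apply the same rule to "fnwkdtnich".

nktih

The pattern: keep every other character starting from the second (positions 2nd, 4th, 6th, ...).
Doing the same to "fnwkdtnich": "nktih".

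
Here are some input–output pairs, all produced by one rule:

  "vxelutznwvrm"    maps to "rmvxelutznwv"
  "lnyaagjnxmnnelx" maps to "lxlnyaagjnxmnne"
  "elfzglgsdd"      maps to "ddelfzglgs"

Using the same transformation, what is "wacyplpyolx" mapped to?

The rule is to move the last 2 characters to the front (rotate right by 2).
On "wacyplpyolx" that produces "lxwacyplpyo".

lxwacyplpyo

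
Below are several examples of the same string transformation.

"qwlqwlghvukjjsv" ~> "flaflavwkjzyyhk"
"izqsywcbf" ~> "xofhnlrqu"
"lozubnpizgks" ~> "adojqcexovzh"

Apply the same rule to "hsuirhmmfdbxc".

Looking at the pairs, the operation is to shift every letter 11 places backward in the alphabet (wrapping around).
"hsuirhmmfdbxc" → "whjxgwbbusqmr".

whjxgwbbusqmr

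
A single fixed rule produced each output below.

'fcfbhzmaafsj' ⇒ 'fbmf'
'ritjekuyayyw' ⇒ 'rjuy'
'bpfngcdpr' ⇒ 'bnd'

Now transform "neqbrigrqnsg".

nbgn

The rule is to keep one character in every 3, starting at position 1 (positions 1st, 4th, 7th, ...).
So "neqbrigrqnsg" becomes "nbgn".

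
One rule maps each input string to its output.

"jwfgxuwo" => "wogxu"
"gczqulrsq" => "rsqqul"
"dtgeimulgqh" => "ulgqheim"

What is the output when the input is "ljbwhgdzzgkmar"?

dzzgkmarwhg

Rule — delete the first 3 characters, then move the first 3 characters to the end (rotate left by 3).
Applying both steps to "ljbwhgdzzgkmar": "whgdzzgkmar", then "dzzgkmarwhg".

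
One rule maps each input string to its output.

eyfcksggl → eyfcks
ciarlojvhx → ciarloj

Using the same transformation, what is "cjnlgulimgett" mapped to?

cjnlgulimg

The rule is to delete the last 3 characters.
For "cjnlgulimgett" the result is "cjnlgulimg".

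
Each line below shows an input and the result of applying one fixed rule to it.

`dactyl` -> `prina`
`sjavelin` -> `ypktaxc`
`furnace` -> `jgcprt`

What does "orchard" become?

The rule is to shift every letter 11 places backward in the alphabet (wrapping around), then delete the first character.
For "orchard", step one produces "dgrwpgs"; step two turns that into "grwpgs".

grwpgs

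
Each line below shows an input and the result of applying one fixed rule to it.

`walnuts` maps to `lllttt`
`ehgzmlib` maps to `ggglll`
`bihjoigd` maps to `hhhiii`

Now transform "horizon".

The rule is to keep one character in every 3, starting at position 3 (positions 3rd, 6th, 9th, ...), then repeat every character 3 times.
On "horizon" that produces "rrrooo".

rrrooo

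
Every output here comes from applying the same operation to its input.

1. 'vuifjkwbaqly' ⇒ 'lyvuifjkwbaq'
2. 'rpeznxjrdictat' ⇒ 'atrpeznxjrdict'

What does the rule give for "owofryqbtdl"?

dlowofryqbt

Looking at the pairs, the operation is to move the last 2 characters to the front (rotate right by 2).
"owofryqbtdl" → "dlowofryqbt".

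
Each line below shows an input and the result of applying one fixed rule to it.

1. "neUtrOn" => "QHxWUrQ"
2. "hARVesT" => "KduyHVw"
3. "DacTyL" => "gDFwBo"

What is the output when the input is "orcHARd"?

RUFkduG

Rule — flip the case of every letter, then shift every letter 3 places forward in the alphabet (wrapping around).
So "orcHARd" becomes "RUFkduG".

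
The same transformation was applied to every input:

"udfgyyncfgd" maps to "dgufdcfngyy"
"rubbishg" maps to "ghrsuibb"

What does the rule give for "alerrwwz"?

The pattern: move the last character to the front, then take characters alternately from the front and the back (1st, last, 2nd, 2nd-last, ...).
On "alerrwwz": the first step gives "zalerrww", and the second then gives "zwawlrer".
(Check on "udfgyyncfgd": → "dudfgyyncfg" → "dgufdcfngyy" ✓)

zwawlrer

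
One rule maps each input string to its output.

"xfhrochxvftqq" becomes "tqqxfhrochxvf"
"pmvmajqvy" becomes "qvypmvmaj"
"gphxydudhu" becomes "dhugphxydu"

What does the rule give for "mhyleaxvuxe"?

Rule — move the last 3 characters to the front (rotate right by 3).
So "mhyleaxvuxe" becomes "uxemhyleaxv".

uxemhyleaxv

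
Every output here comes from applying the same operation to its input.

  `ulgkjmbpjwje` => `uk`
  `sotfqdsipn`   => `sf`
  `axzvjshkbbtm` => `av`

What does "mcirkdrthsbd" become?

The rule is to keep one character in every 3, starting at position 1 (positions 1st, 4th, 7th, ...), then delete the last 2 characters.
Applying both steps to "mcirkdrthsbd": "mrrs", then "mr".

mr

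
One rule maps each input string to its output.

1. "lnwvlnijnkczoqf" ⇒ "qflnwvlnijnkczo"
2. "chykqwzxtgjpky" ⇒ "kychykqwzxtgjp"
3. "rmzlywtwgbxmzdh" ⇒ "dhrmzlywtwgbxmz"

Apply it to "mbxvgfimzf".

The pattern: move the last 2 characters to the front (rotate right by 2).
So "mbxvgfimzf" becomes "zfmbxvgfim".

zfmbxvgfim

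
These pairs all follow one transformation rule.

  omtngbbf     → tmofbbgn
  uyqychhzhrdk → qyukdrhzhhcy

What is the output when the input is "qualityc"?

auqcytil

The transformation: reverse the string, then move the last 3 characters to the front (rotate right by 3).
Applying that to "qualityc" gives "auqcytil".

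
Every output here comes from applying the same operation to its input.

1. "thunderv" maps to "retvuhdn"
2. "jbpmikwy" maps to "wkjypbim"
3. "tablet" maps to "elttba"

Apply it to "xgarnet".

The rule is to move the last 3 characters to the front (rotate right by 3), then swap each adjacent pair of characters (1↔2, 3↔4, ...).
Working it through for "xgarnet": intermediate "netxgar", final "enxtagr".

enxtagr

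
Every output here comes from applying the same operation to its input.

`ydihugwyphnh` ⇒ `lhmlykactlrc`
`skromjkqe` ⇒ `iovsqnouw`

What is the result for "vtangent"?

xxerkirz

What's happening: swap the first and last characters, then shift every letter 4 places forward in the alphabet (wrapping around).
"vtangent" → "ttangenv" → "xxerkirz".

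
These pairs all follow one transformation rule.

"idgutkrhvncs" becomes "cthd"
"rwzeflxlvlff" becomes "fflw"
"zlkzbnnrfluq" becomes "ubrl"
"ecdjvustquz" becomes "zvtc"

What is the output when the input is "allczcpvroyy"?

yzvl

Rule — keep one character in every 3, starting at position 2 (positions 2nd, 5th, 8th, ...), then swap the first and last characters.
Applying both steps to "allczcpvroyy": "lzvy", then "yzvl".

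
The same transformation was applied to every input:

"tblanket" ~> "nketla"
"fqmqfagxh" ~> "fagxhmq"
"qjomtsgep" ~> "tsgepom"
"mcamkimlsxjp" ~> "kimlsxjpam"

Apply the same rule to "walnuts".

Looking at the pairs, the operation is to delete the first 2 characters, then move the first 2 characters to the end (rotate left by 2).
On "walnuts": the first step gives "lnuts", and the second then gives "utsln".

utsln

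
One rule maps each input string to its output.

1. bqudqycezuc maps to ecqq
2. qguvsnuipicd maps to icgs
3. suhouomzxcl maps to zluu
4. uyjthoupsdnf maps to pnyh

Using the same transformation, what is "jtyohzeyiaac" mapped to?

In each case the input is transformed by: keep one character in every 3, starting at position 2 (positions 2nd, 5th, 8th, ...), then move the last 2 characters to the front (rotate right by 2).
Starting from "jtyohzeyiaac": after the first operation, "thya"; after the second, "yath".

yath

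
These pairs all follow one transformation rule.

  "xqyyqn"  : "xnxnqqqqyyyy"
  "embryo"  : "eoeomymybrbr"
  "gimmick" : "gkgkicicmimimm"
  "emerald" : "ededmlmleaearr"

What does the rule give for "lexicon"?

In each case the input is transformed by: double every character, then take characters alternately from the front and the back (1st, last, 2nd, 2nd-last, ...).
Applying both steps to "lexicon": "lleexxiiccoonn", then "lnlneoeoxcxcii".
(Check on "xqyyqn": → "xxqqyyyyqqnn" → "xnxnqqqqyyyy" ✓)

lnlneoeoxcxcii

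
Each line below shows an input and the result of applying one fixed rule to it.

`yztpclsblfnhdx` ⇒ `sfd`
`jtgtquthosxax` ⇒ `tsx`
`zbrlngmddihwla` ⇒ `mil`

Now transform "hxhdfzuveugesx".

uus

The transformation: keep one character in every 3, starting at position 1 (positions 1st, 4th, 7th, ...), then keep only the last 3 characters.
Doing the same to "hxhdfzuveugesx": "uus".
(Check on "zbrlngmddihwla": → "zlmil" → "mil" ✓)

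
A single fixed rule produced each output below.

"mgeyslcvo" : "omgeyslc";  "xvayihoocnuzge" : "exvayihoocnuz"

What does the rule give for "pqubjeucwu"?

Rule — move the last character to the front, then delete the last character.
Working it through for "pqubjeucwu": intermediate "upqubjeucw", final "upqubjeuc".

upqubjeuc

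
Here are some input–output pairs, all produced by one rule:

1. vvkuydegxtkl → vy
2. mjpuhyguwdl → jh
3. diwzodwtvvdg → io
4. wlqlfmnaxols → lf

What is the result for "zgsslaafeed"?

gl

The rule is to keep one character in every 3, starting at position 2 (positions 2nd, 5th, 8th, ...), then keep only the first 2 characters.
Working it through for "zgsslaafeed": intermediate "glfd", final "gl".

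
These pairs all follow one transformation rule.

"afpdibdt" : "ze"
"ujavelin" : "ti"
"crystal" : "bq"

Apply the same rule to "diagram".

ch

Each output is the input with this applied: shift every letter 1 place backward in the alphabet (wrapping around), then keep only the first 2 characters.
Applying both steps to "diagram": "chzfqzl", then "ch".
(Check on "afpdibdt": → "zeochacs" → "ze" ✓)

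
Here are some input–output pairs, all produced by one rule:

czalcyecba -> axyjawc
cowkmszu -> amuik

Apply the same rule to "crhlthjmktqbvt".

What's happening: shift every letter 2 places backward in the alphabet (wrapping around), then delete the last 3 characters.
Starting from "crhlthjmktqbvt": after the first operation, "apfjrfhkiroztr"; after the second, "apfjrfhkiro".

apfjrfhkiro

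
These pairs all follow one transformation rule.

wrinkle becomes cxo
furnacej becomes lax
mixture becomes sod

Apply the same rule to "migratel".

som

Looking at the pairs, the operation is to shift every letter 6 places forward in the alphabet (wrapping around), then keep only the first 3 characters.
On "migratel": the first step gives "somxgzkr", and the second then gives "som".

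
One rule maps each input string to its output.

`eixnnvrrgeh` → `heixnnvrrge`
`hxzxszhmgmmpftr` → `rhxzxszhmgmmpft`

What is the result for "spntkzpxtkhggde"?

espntkzpxtkhggd

In each case the input is transformed by: move the last character to the front.
Doing the same to "spntkzpxtkhggde": "espntkzpxtkhggd".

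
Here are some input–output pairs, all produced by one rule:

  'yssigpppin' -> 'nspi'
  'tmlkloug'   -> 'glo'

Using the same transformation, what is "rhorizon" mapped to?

noz

What's happening: move the last character to the front, then keep one character in every 3, starting at position 1 (positions 1st, 4th, 7th, ...).
For "rhorizon" the result is "noz".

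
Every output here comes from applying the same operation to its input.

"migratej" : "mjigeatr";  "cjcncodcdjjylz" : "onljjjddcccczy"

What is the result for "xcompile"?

In each case the input is transformed by: sort the characters into reverse alphabetical order, then move the first 2 characters to the end (rotate left by 2).
"xcompile" → "omliecxp".

omliecxp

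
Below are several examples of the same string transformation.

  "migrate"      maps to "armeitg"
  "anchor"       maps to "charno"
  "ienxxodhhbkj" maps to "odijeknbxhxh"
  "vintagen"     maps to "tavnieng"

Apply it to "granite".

Rule — take characters alternately from the front and the back (1st, last, 2nd, 2nd-last, ...), then move the last 2 characters to the front (rotate right by 2).
"granite" → "gertain" → "ingerta".
(Check on "anchor": → "arnoch" → "charno" ✓)

ingerta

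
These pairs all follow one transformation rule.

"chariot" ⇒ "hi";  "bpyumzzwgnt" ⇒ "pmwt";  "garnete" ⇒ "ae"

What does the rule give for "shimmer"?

hm

Looking at the pairs, the operation is to keep one character in every 3, starting at position 2 (positions 2nd, 5th, 8th, ...).
Applying that to "shimmer" gives "hm".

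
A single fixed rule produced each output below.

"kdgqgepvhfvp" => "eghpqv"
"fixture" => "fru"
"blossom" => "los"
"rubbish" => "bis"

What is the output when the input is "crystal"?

In each case the input is transformed by: sort the characters into alphabetical order, then keep every other character starting from the second (positions 2nd, 4th, 6th, ...).
On "crystal": the first step gives "aclrsty", and the second then gives "crt".

crt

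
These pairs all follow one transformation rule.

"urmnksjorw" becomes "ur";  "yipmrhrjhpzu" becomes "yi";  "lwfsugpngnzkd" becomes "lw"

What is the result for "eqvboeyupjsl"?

What's happening: keep only the first 2 characters.
Doing the same to "eqvboeyupjsl": "eq".

eq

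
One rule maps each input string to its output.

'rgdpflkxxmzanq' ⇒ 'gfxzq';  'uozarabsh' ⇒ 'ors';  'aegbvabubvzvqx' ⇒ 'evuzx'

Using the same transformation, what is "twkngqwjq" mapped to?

Each output is the input with this applied: keep one character in every 3, starting at position 2 (positions 2nd, 5th, 8th, ...).
On "twkngqwjq" that produces "wgj".

wgj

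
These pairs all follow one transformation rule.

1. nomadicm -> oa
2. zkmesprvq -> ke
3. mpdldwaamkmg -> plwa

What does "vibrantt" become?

ir

Each output is the input with this applied: keep every other character starting from the second (positions 2nd, 4th, 6th, ...), then delete the last 2 characters.
Doing the same to "vibrantt": "ir".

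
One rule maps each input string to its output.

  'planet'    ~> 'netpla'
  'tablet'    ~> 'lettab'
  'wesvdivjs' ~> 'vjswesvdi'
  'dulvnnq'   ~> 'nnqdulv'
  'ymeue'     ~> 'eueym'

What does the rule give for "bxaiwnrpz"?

The transformation: move the last 3 characters to the front (rotate right by 3).
So "bxaiwnrpz" becomes "rpzbxaiwn".

rpzbxaiwn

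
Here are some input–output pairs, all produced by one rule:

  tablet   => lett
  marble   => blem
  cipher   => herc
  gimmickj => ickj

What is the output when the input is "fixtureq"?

ureq

The rule is to swap the front and back halves of the string, then keep only the first 4 characters.
Starting from "fixtureq": after the first operation, "ureqfixt"; after the second, "ureq".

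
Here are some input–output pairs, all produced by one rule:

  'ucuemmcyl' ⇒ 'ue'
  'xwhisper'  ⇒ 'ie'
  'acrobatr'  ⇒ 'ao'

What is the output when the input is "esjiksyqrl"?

ei

In each case the input is transformed by: keep one character in every 3, starting at position 1 (positions 1st, 4th, 7th, ...), then keep only the vowels.
Working it through for "esjiksyqrl": intermediate "eiyl", final "ei".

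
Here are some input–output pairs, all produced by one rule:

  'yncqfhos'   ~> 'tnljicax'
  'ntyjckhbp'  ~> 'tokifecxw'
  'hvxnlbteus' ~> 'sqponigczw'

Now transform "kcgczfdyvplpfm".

Rule — sort the characters into reverse alphabetical order, then shift every letter 5 places backward in the alphabet (wrapping around).
So "kcgczfdyvplpfm" becomes "utqkkhgfbaayxx".

utqkkhgfbaayxx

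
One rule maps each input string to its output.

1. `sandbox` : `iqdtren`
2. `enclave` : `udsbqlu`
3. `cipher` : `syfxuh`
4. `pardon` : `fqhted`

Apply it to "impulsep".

ycfkbiuf

Rule — shift every letter 10 places backward in the alphabet (wrapping around).
For "impulsep" the result is "ycfkbiuf".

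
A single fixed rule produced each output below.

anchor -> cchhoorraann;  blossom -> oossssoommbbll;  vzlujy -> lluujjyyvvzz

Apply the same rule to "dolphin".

The rule is to move the first 2 characters to the end (rotate left by 2), then double every character.
"dolphin" → "llpphhiinnddoo".

llpphhiinnddoo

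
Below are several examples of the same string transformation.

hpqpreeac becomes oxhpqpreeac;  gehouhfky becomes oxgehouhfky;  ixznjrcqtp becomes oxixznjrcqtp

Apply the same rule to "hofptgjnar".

In each case the input is transformed by: prepend "ox".
On "hofptgjnar" that produces "oxhofptgjnar".

oxhofptgjnar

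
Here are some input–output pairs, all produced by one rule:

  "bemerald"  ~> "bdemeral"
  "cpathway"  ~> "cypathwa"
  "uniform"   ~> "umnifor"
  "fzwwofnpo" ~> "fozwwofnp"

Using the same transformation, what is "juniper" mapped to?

What's happening: swap the first and last characters, then move the last character to the front.
Applying both steps to "juniper": "runipej", then "jrunipe".

jrunipe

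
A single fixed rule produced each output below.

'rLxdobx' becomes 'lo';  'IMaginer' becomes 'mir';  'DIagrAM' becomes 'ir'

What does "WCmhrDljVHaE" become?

crja

The pattern: keep one character in every 3, starting at position 2 (positions 2nd, 5th, 8th, ...), then convert every letter to lowercase.
Working it through for "WCmhrDljVHaE": intermediate "Crja", final "crja".
(Check on "DIagrAM": → "Ir" → "ir" ✓)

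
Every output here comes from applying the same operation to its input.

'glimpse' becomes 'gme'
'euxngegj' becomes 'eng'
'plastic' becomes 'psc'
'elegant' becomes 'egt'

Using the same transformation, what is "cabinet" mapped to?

cit

The transformation: keep one character in every 3, starting at position 1 (positions 1st, 4th, 7th, ...).
On "cabinet" that produces "cit".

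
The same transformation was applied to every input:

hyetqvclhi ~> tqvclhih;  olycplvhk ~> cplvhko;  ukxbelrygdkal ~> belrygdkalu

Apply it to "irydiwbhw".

diwbhwi

What's happening: move the first 3 characters to the end (rotate left by 3), then delete the last 2 characters.
Applying both steps to "irydiwbhw": "diwbhwiry", then "diwbhwi".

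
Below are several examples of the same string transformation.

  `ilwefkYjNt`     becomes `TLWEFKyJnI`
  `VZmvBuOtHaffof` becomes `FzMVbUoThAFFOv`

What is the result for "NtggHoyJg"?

In each case the input is transformed by: swap the first and last characters, then flip the case of every letter.
Applying both steps to "NtggHoyJg": "gtggHoyJN", then "GTGGhOYjn".
(Check on "VZmvBuOtHaffof": → "fZmvBuOtHaffoV" → "FzMVbUoThAFFOv" ✓)

GTGGhOYjn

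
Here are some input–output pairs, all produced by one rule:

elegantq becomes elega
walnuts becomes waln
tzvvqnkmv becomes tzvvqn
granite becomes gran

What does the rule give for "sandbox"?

The pattern: delete the last 3 characters.
For "sandbox" the result is "sand".

sand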